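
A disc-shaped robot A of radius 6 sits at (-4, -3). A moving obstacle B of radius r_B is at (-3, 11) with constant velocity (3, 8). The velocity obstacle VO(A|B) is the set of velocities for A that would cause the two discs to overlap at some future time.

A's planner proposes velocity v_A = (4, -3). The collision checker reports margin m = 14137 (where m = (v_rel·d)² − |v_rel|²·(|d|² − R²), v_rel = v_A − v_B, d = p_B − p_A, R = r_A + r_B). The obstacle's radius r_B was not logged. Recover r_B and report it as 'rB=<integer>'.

m = 14137
d = (1, 14);  v_rel = (1, -11),  |v_rel|² = 122
v_rel×d = (1)·(14) − (-11)·(1) = 25
since m = R²·122 − 25²:  R² = (625 + 14137) / 122 = 121
R = √121 = 11  ⇒  r_B = 11 − 6 = 5

rB=5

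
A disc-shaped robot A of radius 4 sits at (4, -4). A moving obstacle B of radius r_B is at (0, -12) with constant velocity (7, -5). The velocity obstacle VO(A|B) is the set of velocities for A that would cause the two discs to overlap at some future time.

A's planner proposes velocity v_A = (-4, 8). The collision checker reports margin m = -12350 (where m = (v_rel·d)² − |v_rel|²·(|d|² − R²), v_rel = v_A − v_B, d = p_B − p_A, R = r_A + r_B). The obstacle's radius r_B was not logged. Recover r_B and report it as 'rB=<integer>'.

m = -12350
d = (-4, -8);  v_rel = (-11, 13),  |v_rel|² = 290
v_rel×d = (-11)·(-8) − (13)·(-4) = 140
since m = R²·290 − 140²:  R² = (19600 + -12350) / 290 = 25
R = √25 = 5  ⇒  r_B = 5 − 4 = 1

rB=1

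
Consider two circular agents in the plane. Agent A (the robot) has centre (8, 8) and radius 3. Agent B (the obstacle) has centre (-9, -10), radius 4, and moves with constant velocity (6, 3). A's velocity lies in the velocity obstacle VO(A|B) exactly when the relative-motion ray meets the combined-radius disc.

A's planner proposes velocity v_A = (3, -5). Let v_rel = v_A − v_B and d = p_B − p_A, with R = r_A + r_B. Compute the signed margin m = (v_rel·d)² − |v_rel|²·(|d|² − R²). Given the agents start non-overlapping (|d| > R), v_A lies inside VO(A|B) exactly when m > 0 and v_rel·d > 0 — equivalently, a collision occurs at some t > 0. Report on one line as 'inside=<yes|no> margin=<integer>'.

d = (-17, -18),  |d|² = 613;  R = 3+4 = 7,  c = 613−7² = 564
v_rel = (-3, -8),  |v_rel|² = 73;  v_rel·d = (-3)·(-17) + (-8)·(-18) = 195
73·t² − 390·t + 564 = 0  ⇒  m = 195² − 73·564 = -3147
m = -3147 < 0,  v_rel·d = 195 > 0  ⇒  outside

inside=no margin=-3147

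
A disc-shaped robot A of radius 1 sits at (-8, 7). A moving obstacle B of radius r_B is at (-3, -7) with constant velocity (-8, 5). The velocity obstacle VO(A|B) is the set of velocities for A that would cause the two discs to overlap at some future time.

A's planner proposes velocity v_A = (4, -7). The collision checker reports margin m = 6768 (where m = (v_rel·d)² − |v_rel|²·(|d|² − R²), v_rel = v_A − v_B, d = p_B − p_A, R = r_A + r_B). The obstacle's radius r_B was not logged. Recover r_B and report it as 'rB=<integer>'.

m = 6768
d = (5, -14);  v_rel = (12, -12),  |v_rel|² = 288
v_rel×d = (12)·(-14) − (-12)·(5) = -108
since m = R²·288 − (-108)²:  R² = (11664 + 6768) / 288 = 64
R = √64 = 8  ⇒  r_B = 8 − 1 = 7

rB=7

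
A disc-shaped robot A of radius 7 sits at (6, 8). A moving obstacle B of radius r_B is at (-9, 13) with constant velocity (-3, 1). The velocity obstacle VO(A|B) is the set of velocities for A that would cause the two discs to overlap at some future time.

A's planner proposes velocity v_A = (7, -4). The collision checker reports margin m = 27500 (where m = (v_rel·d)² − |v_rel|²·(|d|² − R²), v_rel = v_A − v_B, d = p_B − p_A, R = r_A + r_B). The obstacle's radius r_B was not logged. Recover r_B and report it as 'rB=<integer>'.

m = 27500
d = (-15, 5);  v_rel = (10, -5),  |v_rel|² = 125
v_rel×d = (10)·(5) − (-5)·(-15) = -25
since m = R²·125 − (-25)²:  R² = (625 + 27500) / 125 = 225
R = √225 = 15  ⇒  r_B = 15 − 7 = 8

rB=8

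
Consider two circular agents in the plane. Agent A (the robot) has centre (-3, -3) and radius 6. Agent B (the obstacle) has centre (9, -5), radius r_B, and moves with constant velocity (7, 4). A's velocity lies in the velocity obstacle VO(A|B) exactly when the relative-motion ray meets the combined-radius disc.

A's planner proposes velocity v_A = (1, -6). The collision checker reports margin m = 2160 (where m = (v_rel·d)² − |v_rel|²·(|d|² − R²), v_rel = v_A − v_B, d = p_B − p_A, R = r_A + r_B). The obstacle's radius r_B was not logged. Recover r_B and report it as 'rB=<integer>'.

m = 2160
d = (12, -2);  v_rel = (-6, -10),  |v_rel|² = 136
v_rel×d = (-6)·(-2) − (-10)·(12) = 132
since m = R²·136 − 132²:  R² = (17424 + 2160) / 136 = 144
R = √144 = 12  ⇒  r_B = 12 − 6 = 6

rB=6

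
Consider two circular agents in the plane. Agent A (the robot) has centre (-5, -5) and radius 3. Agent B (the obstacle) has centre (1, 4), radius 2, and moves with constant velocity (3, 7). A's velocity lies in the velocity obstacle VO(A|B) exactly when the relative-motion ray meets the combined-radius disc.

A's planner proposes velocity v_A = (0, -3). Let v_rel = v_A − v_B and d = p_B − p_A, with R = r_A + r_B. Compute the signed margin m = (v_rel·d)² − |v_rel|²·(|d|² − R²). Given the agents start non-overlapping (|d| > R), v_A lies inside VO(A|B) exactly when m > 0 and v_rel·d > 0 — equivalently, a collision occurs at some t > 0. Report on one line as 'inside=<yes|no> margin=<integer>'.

d = (6, 9),  |d|² = 117;  R = 3+2 = 5,  c = 117−5² = 92
v_rel = (-3, -10),  |v_rel|² = 109;  v_rel·d = (-3)·(6) + (-10)·(9) = -108
109·t² + 216·t + 92 = 0  ⇒  m = (-108)² − 109·92 = 1636
m = 1636 > 0,  v_rel·d = -108 < 0  ⇒  outside

inside=no margin=1636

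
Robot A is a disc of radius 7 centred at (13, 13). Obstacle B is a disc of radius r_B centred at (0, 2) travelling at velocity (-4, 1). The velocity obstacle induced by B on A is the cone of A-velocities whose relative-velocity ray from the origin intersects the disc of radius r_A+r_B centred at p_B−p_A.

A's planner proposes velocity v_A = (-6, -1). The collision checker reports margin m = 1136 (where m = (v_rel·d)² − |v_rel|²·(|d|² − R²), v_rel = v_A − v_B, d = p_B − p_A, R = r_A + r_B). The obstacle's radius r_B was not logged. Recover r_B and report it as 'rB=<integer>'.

m = 1136
d = (-13, -11);  v_rel = (-2, -2),  |v_rel|² = 8
v_rel×d = (-2)·(-11) − (-2)·(-13) = -4
since m = R²·8 − (-4)²:  R² = (16 + 1136) / 8 = 144
R = √144 = 12  ⇒  r_B = 12 − 7 = 5

rB=5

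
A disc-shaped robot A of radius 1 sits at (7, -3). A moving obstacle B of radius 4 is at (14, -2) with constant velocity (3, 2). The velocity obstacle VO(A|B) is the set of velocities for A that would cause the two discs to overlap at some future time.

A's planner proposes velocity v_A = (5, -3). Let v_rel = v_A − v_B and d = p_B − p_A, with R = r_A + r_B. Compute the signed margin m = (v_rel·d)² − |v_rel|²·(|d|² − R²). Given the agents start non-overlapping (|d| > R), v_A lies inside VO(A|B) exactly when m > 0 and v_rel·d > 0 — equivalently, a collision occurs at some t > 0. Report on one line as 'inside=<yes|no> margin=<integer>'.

d = (7, 1),  |d|² = 50;  R = 1+4 = 5,  c = 50−5² = 25
v_rel = (2, -5),  |v_rel|² = 29;  v_rel·d = (2)·(7) + (-5)·(1) = 9
29·t² − 18·t + 25 = 0  ⇒  m = 9² − 29·25 = -644
m = -644 < 0,  v_rel·d = 9 > 0  ⇒  outside

inside=no margin=-644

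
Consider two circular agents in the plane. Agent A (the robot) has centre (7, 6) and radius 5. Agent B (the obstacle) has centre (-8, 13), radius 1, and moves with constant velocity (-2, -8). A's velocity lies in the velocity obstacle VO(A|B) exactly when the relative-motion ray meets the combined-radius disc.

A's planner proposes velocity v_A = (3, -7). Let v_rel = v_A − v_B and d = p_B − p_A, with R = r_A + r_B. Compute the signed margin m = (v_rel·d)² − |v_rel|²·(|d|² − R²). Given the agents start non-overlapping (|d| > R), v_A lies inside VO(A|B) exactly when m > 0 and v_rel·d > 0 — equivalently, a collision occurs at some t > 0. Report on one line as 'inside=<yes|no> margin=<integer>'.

d = (-15, 7),  |d|² = 274;  R = 5+1 = 6,  c = 274−6² = 238
v_rel = (5, 1),  |v_rel|² = 26;  v_rel·d = (5)·(-15) + (1)·(7) = -68
26·t² + 136·t + 238 = 0  ⇒  m = (-68)² − 26·238 = -1564
m = -1564 < 0,  v_rel·d = -68 < 0  ⇒  outside

inside=no margin=-1564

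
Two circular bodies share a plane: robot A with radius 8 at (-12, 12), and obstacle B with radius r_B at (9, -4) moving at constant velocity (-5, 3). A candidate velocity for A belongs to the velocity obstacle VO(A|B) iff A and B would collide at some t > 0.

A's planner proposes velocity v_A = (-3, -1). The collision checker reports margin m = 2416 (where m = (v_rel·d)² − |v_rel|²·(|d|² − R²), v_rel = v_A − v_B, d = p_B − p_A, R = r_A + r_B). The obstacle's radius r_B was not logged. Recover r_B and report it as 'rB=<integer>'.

m = 2416
d = (21, -16);  v_rel = (2, -4),  |v_rel|² = 20
v_rel×d = (2)·(-16) − (-4)·(21) = 52
since m = R²·20 − 52²:  R² = (2704 + 2416) / 20 = 256
R = √256 = 16  ⇒  r_B = 16 − 8 = 8

rB=8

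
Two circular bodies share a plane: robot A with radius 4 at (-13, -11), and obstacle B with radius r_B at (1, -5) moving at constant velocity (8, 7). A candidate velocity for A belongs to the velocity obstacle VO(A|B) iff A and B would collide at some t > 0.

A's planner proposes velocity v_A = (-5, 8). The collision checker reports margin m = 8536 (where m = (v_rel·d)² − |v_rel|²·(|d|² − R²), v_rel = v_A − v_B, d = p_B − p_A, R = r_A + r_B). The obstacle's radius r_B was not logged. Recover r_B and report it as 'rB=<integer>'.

m = 8536
d = (14, 6);  v_rel = (-13, 1),  |v_rel|² = 170
v_rel×d = (-13)·(6) − (1)·(14) = -92
since m = R²·170 − (-92)²:  R² = (8464 + 8536) / 170 = 100
R = √100 = 10  ⇒  r_B = 10 − 4 = 6

rB=6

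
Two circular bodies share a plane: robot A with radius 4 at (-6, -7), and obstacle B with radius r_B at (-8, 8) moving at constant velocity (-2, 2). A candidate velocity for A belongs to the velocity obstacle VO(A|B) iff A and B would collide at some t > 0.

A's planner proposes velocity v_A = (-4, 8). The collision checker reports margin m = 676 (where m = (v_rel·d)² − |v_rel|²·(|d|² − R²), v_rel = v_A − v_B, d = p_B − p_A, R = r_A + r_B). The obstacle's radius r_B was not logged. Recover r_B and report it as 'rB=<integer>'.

m = 676
d = (-2, 15);  v_rel = (-2, 6),  |v_rel|² = 40
v_rel×d = (-2)·(15) − (6)·(-2) = -18
since m = R²·40 − (-18)²:  R² = (324 + 676) / 40 = 25
R = √25 = 5  ⇒  r_B = 5 − 4 = 1

rB=1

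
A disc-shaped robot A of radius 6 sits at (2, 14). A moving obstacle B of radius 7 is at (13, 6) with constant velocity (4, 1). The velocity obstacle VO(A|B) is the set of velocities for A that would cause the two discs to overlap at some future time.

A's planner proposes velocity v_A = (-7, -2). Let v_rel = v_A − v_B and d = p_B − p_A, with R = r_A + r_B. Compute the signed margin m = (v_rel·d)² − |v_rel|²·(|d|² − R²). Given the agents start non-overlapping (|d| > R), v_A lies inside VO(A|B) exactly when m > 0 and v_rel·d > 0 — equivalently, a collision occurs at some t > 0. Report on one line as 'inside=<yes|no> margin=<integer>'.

d = (11, -8),  |d|² = 185;  R = 6+7 = 13,  c = 185−13² = 16
v_rel = (-11, -3),  |v_rel|² = 130;  v_rel·d = (-11)·(11) + (-3)·(-8) = -97
130·t² + 194·t + 16 = 0  ⇒  m = (-97)² − 130·16 = 7329
m = 7329 > 0,  v_rel·d = -97 < 0  ⇒  outside

inside=no margin=7329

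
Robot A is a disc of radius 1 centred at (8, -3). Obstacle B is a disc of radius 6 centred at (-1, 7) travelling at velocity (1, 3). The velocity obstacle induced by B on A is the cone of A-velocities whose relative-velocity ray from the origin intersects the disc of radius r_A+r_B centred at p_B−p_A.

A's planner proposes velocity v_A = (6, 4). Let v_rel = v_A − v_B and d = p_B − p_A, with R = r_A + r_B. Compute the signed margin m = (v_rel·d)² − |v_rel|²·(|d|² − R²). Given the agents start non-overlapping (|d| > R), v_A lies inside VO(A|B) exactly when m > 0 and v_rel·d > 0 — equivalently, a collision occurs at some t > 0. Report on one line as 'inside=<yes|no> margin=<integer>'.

d = (-9, 10),  |d|² = 181;  R = 1+6 = 7,  c = 181−7² = 132
v_rel = (5, 1),  |v_rel|² = 26;  v_rel·d = (5)·(-9) + (1)·(10) = -35
26·t² + 70·t + 132 = 0  ⇒  m = (-35)² − 26·132 = -2207
m = -2207 < 0,  v_rel·d = -35 < 0  ⇒  outside

inside=no margin=-2207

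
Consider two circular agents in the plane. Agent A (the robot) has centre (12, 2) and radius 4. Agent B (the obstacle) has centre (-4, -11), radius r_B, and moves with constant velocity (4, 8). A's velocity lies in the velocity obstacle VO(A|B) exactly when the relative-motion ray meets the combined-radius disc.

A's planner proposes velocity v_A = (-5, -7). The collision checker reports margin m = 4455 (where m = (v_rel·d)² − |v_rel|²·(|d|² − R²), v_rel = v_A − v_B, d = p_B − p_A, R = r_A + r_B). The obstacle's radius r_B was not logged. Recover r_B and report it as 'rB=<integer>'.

m = 4455
d = (-16, -13);  v_rel = (-9, -15),  |v_rel|² = 306
v_rel×d = (-9)·(-13) − (-15)·(-16) = -123
since m = R²·306 − (-123)²:  R² = (15129 + 4455) / 306 = 64
R = √64 = 8  ⇒  r_B = 8 − 4 = 4

rB=4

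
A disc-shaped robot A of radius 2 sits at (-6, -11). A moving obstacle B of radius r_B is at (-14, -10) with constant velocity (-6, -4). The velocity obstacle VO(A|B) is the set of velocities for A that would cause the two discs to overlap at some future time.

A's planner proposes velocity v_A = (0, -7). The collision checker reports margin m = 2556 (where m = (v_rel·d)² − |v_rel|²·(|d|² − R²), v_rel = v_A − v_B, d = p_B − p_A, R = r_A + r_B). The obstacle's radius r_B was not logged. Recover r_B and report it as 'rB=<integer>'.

m = 2556
d = (-8, 1);  v_rel = (6, -3),  |v_rel|² = 45
v_rel×d = (6)·(1) − (-3)·(-8) = -18
since m = R²·45 − (-18)²:  R² = (324 + 2556) / 45 = 64
R = √64 = 8  ⇒  r_B = 8 − 2 = 6

rB=6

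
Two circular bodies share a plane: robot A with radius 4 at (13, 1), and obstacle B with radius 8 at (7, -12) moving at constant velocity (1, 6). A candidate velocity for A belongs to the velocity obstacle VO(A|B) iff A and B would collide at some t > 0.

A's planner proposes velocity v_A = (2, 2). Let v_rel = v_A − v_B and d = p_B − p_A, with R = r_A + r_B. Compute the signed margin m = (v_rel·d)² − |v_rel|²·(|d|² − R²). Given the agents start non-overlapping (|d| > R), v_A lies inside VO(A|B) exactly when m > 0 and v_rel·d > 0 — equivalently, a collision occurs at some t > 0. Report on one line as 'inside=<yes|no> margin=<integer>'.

d = (-6, -13),  |d|² = 205;  R = 4+8 = 12,  c = 205−12² = 61
v_rel = (1, -4),  |v_rel|² = 17;  v_rel·d = (1)·(-6) + (-4)·(-13) = 46
17·t² − 92·t + 61 = 0  ⇒  m = 46² − 17·61 = 1079
m = 1079 > 0,  v_rel·d = 46 > 0  ⇒  inside

inside=yes margin=1079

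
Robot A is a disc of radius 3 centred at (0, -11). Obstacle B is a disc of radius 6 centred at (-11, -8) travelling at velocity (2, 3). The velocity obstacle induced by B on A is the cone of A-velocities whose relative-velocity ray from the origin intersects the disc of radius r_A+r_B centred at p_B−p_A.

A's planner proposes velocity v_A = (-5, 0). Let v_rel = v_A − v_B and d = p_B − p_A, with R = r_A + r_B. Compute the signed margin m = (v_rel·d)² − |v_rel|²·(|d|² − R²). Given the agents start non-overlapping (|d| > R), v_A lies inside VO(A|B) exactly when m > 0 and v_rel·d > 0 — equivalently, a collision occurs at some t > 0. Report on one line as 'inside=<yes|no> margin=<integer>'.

d = (-11, 3),  |d|² = 130;  R = 3+6 = 9,  c = 130−9² = 49
v_rel = (-7, -3),  |v_rel|² = 58;  v_rel·d = (-7)·(-11) + (-3)·(3) = 68
58·t² − 136·t + 49 = 0  ⇒  m = 68² − 58·49 = 1782
m = 1782 > 0,  v_rel·d = 68 > 0  ⇒  inside

inside=yes margin=1782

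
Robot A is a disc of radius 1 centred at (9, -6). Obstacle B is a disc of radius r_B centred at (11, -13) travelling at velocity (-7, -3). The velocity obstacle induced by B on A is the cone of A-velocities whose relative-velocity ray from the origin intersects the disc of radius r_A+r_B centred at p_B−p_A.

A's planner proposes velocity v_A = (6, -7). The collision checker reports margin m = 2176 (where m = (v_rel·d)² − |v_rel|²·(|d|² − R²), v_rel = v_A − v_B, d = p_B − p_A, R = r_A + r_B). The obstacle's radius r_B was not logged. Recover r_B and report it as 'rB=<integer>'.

m = 2176
d = (2, -7);  v_rel = (13, -4),  |v_rel|² = 185
v_rel×d = (13)·(-7) − (-4)·(2) = -83
since m = R²·185 − (-83)²:  R² = (6889 + 2176) / 185 = 49
R = √49 = 7  ⇒  r_B = 7 − 1 = 6

rB=6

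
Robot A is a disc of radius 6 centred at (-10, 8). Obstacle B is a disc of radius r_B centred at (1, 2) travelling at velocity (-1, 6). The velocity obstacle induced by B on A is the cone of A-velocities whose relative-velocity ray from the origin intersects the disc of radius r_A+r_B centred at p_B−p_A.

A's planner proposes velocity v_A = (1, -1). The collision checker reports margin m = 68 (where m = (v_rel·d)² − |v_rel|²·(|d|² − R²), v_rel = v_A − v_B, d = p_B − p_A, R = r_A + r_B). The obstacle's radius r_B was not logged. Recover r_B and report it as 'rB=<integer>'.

m = 68
d = (11, -6);  v_rel = (2, -7),  |v_rel|² = 53
v_rel×d = (2)·(-6) − (-7)·(11) = 65
since m = R²·53 − 65²:  R² = (4225 + 68) / 53 = 81
R = √81 = 9  ⇒  r_B = 9 − 6 = 3

rB=3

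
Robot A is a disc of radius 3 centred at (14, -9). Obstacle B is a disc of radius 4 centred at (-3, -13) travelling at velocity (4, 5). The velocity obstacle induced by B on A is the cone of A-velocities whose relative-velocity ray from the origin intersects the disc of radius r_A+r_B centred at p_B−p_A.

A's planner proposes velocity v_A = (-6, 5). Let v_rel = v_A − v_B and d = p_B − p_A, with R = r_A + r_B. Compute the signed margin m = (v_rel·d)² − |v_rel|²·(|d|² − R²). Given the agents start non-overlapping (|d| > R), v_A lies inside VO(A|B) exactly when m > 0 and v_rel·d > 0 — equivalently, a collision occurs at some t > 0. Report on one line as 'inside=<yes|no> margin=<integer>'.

d = (-17, -4),  |d|² = 305;  R = 3+4 = 7,  c = 305−7² = 256
v_rel = (-10, 0),  |v_rel|² = 100;  v_rel·d = (-10)·(-17) + (0)·(-4) = 170
100·t² − 340·t + 256 = 0  ⇒  m = 170² − 100·256 = 3300
m = 3300 > 0,  v_rel·d = 170 > 0  ⇒  inside

inside=yes margin=3300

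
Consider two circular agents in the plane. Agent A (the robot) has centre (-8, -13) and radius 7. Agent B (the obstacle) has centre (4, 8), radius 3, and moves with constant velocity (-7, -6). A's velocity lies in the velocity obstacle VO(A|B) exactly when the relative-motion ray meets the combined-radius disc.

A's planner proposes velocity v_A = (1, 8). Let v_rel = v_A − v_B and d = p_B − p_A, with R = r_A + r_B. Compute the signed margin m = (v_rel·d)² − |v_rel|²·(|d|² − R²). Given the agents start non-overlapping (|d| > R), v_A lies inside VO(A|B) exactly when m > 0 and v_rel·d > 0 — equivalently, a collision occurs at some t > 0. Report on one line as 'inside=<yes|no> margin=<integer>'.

d = (12, 21),  |d|² = 585;  R = 7+3 = 10,  c = 585−10² = 485
v_rel = (8, 14),  |v_rel|² = 260;  v_rel·d = (8)·(12) + (14)·(21) = 390
260·t² − 780·t + 485 = 0  ⇒  m = 390² − 260·485 = 26000
m = 26000 > 0,  v_rel·d = 390 > 0  ⇒  inside

inside=yes margin=26000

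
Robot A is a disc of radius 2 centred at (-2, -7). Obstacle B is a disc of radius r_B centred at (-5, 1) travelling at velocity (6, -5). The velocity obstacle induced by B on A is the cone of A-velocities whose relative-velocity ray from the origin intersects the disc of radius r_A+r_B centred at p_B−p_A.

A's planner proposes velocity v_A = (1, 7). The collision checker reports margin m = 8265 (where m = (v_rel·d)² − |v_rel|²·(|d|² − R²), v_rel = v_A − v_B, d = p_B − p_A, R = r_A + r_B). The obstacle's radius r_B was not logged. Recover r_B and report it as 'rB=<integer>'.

m = 8265
d = (-3, 8);  v_rel = (-5, 12),  |v_rel|² = 169
v_rel×d = (-5)·(8) − (12)·(-3) = -4
since m = R²·169 − (-4)²:  R² = (16 + 8265) / 169 = 49
R = √49 = 7  ⇒  r_B = 7 − 2 = 5

rB=5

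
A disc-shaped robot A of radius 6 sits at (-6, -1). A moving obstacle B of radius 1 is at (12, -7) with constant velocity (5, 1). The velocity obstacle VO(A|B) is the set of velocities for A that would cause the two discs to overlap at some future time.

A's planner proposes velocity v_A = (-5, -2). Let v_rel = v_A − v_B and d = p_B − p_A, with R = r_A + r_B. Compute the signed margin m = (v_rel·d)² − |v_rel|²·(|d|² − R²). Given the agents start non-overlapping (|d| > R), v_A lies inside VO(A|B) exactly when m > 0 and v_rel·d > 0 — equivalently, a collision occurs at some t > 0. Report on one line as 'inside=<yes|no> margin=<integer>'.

d = (18, -6),  |d|² = 360;  R = 6+1 = 7,  c = 360−7² = 311
v_rel = (-10, -3),  |v_rel|² = 109;  v_rel·d = (-10)·(18) + (-3)·(-6) = -162
109·t² + 324·t + 311 = 0  ⇒  m = (-162)² − 109·311 = -7655
m = -7655 < 0,  v_rel·d = -162 < 0  ⇒  outside

inside=no margin=-7655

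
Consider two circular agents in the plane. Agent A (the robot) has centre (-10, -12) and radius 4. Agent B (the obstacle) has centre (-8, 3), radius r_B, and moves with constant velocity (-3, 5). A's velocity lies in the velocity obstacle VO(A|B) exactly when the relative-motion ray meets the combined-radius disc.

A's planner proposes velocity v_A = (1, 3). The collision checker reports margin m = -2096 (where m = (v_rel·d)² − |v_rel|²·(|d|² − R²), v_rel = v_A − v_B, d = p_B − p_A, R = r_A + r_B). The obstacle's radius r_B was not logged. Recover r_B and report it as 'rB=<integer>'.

m = -2096
d = (2, 15);  v_rel = (4, -2),  |v_rel|² = 20
v_rel×d = (4)·(15) − (-2)·(2) = 64
since m = R²·20 − 64²:  R² = (4096 + -2096) / 20 = 100
R = √100 = 10  ⇒  r_B = 10 − 4 = 6

rB=6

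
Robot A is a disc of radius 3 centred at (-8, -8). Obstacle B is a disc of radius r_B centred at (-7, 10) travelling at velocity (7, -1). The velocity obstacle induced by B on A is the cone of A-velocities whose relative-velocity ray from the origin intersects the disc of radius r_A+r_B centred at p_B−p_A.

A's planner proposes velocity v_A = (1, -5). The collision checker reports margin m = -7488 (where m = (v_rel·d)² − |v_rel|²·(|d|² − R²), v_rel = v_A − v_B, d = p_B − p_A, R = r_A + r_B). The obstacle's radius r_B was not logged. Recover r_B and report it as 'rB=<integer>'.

m = -7488
d = (1, 18);  v_rel = (-6, -4),  |v_rel|² = 52
v_rel×d = (-6)·(18) − (-4)·(1) = -104
since m = R²·52 − (-104)²:  R² = (10816 + -7488) / 52 = 64
R = √64 = 8  ⇒  r_B = 8 − 3 = 5

rB=5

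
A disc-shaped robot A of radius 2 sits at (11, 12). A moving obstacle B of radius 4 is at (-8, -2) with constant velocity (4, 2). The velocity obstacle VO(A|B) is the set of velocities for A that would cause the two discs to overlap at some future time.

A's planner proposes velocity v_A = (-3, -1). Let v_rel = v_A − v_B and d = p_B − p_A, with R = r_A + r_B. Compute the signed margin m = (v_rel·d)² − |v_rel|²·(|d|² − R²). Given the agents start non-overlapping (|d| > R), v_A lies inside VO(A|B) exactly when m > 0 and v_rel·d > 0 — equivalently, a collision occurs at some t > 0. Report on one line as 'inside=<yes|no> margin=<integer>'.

d = (-19, -14),  |d|² = 557;  R = 2+4 = 6,  c = 557−6² = 521
v_rel = (-7, -3),  |v_rel|² = 58;  v_rel·d = (-7)·(-19) + (-3)·(-14) = 175
58·t² − 350·t + 521 = 0  ⇒  m = 175² − 58·521 = 407
m = 407 > 0,  v_rel·d = 175 > 0  ⇒  inside

inside=yes margin=407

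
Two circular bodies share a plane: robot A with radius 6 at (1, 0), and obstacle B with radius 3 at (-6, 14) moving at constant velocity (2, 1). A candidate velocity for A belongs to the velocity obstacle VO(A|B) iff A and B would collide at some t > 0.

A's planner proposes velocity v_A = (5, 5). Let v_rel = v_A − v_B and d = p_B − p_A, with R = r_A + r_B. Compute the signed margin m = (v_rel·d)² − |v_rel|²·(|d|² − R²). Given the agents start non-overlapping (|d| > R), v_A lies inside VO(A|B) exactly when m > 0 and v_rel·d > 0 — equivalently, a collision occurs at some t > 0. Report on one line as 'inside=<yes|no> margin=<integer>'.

d = (-7, 14),  |d|² = 245;  R = 6+3 = 9,  c = 245−9² = 164
v_rel = (3, 4),  |v_rel|² = 25;  v_rel·d = (3)·(-7) + (4)·(14) = 35
25·t² − 70·t + 164 = 0  ⇒  m = 35² − 25·164 = -2875
m = -2875 < 0,  v_rel·d = 35 > 0  ⇒  outside

inside=no margin=-2875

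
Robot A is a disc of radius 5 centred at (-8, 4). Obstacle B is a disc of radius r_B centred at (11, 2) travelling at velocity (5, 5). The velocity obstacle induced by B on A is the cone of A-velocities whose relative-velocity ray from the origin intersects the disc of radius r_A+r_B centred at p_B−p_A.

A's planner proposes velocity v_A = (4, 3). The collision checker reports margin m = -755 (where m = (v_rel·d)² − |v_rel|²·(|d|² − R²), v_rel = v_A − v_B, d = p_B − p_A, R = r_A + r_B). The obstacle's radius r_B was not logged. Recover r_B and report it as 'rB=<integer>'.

m = -755
d = (19, -2);  v_rel = (-1, -2),  |v_rel|² = 5
v_rel×d = (-1)·(-2) − (-2)·(19) = 40
since m = R²·5 − 40²:  R² = (1600 + -755) / 5 = 169
R = √169 = 13  ⇒  r_B = 13 − 5 = 8

rB=8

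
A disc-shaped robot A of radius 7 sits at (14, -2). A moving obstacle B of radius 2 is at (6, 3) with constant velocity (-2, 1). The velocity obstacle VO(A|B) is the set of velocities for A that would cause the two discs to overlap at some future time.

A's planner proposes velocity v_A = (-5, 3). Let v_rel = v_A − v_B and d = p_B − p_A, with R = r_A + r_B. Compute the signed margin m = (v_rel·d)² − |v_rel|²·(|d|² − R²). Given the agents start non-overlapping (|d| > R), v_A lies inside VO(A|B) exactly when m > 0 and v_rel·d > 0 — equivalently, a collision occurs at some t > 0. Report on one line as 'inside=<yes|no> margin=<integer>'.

d = (-8, 5),  |d|² = 89;  R = 7+2 = 9,  c = 89−9² = 8
v_rel = (-3, 2),  |v_rel|² = 13;  v_rel·d = (-3)·(-8) + (2)·(5) = 34
13·t² − 68·t + 8 = 0  ⇒  m = 34² − 13·8 = 1052
m = 1052 > 0,  v_rel·d = 34 > 0  ⇒  inside

inside=yes margin=1052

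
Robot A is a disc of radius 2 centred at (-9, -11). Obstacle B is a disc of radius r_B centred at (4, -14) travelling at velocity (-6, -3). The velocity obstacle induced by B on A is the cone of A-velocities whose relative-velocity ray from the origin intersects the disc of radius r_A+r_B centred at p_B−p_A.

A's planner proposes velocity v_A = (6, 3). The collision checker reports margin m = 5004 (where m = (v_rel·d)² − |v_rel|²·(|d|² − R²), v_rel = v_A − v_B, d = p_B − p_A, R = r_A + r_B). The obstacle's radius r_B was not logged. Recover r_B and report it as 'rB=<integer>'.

m = 5004
d = (13, -3);  v_rel = (12, 6),  |v_rel|² = 180
v_rel×d = (12)·(-3) − (6)·(13) = -114
since m = R²·180 − (-114)²:  R² = (12996 + 5004) / 180 = 100
R = √100 = 10  ⇒  r_B = 10 − 2 = 8

rB=8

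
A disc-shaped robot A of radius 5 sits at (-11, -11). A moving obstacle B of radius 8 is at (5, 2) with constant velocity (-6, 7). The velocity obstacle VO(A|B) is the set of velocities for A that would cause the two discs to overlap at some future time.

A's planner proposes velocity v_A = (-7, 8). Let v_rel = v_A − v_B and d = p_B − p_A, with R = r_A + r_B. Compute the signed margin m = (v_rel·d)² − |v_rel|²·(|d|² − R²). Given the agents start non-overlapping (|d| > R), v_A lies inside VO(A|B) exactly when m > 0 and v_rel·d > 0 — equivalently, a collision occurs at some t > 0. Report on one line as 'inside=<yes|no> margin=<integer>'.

d = (16, 13),  |d|² = 425;  R = 5+8 = 13,  c = 425−13² = 256
v_rel = (-1, 1),  |v_rel|² = 2;  v_rel·d = (-1)·(16) + (1)·(13) = -3
2·t² + 6·t + 256 = 0  ⇒  m = (-3)² − 2·256 = -503
m = -503 < 0,  v_rel·d = -3 < 0  ⇒  outside

inside=no margin=-503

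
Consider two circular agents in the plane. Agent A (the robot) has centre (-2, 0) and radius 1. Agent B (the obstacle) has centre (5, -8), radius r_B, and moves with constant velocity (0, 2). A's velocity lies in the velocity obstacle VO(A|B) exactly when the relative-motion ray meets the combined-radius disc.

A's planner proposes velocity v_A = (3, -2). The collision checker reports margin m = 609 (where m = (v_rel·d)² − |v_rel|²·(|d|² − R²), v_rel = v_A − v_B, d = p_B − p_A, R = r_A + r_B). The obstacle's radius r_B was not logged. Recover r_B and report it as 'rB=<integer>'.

m = 609
d = (7, -8);  v_rel = (3, -4),  |v_rel|² = 25
v_rel×d = (3)·(-8) − (-4)·(7) = 4
since m = R²·25 − 4²:  R² = (16 + 609) / 25 = 25
R = √25 = 5  ⇒  r_B = 5 − 1 = 4

rB=4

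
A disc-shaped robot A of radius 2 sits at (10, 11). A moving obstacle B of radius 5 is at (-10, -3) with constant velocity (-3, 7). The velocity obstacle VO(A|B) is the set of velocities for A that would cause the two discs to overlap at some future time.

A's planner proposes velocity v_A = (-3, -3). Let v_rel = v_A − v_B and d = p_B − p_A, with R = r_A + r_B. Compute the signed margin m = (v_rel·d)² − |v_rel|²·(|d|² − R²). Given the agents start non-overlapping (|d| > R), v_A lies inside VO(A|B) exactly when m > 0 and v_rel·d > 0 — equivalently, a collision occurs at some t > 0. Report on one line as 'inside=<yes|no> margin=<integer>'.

d = (-20, -14),  |d|² = 596;  R = 2+5 = 7,  c = 596−7² = 547
v_rel = (0, -10),  |v_rel|² = 100;  v_rel·d = (0)·(-20) + (-10)·(-14) = 140
100·t² − 280·t + 547 = 0  ⇒  m = 140² − 100·547 = -35100
m = -35100 < 0,  v_rel·d = 140 > 0  ⇒  outside

inside=no margin=-35100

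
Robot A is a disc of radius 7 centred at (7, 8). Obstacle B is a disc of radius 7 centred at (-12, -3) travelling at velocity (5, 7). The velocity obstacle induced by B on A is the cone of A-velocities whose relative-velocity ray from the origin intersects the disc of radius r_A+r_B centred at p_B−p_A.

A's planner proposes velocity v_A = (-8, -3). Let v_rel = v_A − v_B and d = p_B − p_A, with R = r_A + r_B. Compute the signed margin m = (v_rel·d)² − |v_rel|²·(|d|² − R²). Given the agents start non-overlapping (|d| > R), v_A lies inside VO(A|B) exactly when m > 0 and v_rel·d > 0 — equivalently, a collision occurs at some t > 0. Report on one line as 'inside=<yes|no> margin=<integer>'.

d = (-19, -11),  |d|² = 482;  R = 7+7 = 14,  c = 482−14² = 286
v_rel = (-13, -10),  |v_rel|² = 269;  v_rel·d = (-13)·(-19) + (-10)·(-11) = 357
269·t² − 714·t + 286 = 0  ⇒  m = 357² − 269·286 = 50515
m = 50515 > 0,  v_rel·d = 357 > 0  ⇒  inside

inside=yes margin=50515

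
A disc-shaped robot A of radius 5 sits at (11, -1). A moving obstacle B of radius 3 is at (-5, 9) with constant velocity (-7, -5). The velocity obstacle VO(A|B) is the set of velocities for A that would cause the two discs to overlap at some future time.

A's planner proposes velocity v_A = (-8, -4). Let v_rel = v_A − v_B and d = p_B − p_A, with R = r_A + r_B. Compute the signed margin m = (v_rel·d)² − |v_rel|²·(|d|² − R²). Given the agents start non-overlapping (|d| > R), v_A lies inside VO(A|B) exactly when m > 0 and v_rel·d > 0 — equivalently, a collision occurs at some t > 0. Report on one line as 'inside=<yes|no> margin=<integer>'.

d = (-16, 10),  |d|² = 356;  R = 5+3 = 8,  c = 356−8² = 292
v_rel = (-1, 1),  |v_rel|² = 2;  v_rel·d = (-1)·(-16) + (1)·(10) = 26
2·t² − 52·t + 292 = 0  ⇒  m = 26² − 2·292 = 92
m = 92 > 0,  v_rel·d = 26 > 0  ⇒  inside

inside=yes margin=92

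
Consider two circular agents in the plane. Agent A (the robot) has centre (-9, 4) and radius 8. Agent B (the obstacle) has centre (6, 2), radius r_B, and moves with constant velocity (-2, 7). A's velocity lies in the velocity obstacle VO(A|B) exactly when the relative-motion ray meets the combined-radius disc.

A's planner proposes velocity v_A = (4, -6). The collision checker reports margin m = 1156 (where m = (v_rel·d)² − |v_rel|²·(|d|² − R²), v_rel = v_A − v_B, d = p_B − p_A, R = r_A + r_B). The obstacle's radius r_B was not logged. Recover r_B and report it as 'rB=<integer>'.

m = 1156
d = (15, -2);  v_rel = (6, -13),  |v_rel|² = 205
v_rel×d = (6)·(-2) − (-13)·(15) = 183
since m = R²·205 − 183²:  R² = (33489 + 1156) / 205 = 169
R = √169 = 13  ⇒  r_B = 13 − 8 = 5

rB=5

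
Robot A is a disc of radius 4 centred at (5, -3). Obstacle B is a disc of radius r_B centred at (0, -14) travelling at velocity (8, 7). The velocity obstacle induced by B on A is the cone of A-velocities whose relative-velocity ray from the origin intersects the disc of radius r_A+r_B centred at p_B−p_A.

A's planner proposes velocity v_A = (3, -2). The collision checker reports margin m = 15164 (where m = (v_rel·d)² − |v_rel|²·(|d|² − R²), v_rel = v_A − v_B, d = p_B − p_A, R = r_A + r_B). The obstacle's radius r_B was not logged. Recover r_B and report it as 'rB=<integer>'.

m = 15164
d = (-5, -11);  v_rel = (-5, -9),  |v_rel|² = 106
v_rel×d = (-5)·(-11) − (-9)·(-5) = 10
since m = R²·106 − 10²:  R² = (100 + 15164) / 106 = 144
R = √144 = 12  ⇒  r_B = 12 − 4 = 8

rB=8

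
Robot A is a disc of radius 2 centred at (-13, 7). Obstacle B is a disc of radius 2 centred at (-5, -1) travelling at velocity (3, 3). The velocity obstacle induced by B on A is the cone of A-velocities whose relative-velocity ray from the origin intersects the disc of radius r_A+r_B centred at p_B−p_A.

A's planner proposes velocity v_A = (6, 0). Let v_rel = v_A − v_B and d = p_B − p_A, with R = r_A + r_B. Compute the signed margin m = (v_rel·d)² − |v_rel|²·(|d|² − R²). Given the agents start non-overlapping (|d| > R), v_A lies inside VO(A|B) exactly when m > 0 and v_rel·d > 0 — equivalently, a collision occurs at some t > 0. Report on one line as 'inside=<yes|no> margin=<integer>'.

d = (8, -8),  |d|² = 128;  R = 2+2 = 4,  c = 128−4² = 112
v_rel = (3, -3),  |v_rel|² = 18;  v_rel·d = (3)·(8) + (-3)·(-8) = 48
18·t² − 96·t + 112 = 0  ⇒  m = 48² − 18·112 = 288
m = 288 > 0,  v_rel·d = 48 > 0  ⇒  inside

inside=yes margin=288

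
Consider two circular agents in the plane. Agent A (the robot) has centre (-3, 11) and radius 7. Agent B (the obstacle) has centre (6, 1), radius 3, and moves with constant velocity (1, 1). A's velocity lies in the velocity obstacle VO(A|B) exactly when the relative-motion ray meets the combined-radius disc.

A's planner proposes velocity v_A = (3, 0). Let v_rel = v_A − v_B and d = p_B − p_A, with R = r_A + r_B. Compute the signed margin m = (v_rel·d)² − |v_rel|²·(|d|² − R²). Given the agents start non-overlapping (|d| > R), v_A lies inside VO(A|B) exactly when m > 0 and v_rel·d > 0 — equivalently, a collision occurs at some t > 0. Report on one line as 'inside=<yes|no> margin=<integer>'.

d = (9, -10),  |d|² = 181;  R = 7+3 = 10,  c = 181−10² = 81
v_rel = (2, -1),  |v_rel|² = 5;  v_rel·d = (2)·(9) + (-1)·(-10) = 28
5·t² − 56·t + 81 = 0  ⇒  m = 28² − 5·81 = 379
m = 379 > 0,  v_rel·d = 28 > 0  ⇒  inside

inside=yes margin=379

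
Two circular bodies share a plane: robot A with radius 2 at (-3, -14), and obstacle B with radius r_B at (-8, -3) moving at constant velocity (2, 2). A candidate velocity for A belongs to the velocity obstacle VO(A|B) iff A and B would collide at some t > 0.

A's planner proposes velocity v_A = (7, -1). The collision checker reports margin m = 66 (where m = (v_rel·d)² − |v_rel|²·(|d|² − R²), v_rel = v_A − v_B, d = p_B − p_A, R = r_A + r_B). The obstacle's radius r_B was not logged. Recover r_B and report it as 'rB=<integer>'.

m = 66
d = (-5, 11);  v_rel = (5, -3),  |v_rel|² = 34
v_rel×d = (5)·(11) − (-3)·(-5) = 40
since m = R²·34 − 40²:  R² = (1600 + 66) / 34 = 49
R = √49 = 7  ⇒  r_B = 7 − 2 = 5

rB=5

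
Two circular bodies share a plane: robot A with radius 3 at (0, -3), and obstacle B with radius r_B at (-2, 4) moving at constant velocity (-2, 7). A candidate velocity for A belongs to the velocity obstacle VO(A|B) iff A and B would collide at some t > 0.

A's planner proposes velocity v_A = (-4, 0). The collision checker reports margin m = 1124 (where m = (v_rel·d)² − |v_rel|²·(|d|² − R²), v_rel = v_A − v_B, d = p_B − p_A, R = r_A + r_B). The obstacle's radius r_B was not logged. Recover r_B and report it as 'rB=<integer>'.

m = 1124
d = (-2, 7);  v_rel = (-2, -7),  |v_rel|² = 53
v_rel×d = (-2)·(7) − (-7)·(-2) = -28
since m = R²·53 − (-28)²:  R² = (784 + 1124) / 53 = 36
R = √36 = 6  ⇒  r_B = 6 − 3 = 3

rB=3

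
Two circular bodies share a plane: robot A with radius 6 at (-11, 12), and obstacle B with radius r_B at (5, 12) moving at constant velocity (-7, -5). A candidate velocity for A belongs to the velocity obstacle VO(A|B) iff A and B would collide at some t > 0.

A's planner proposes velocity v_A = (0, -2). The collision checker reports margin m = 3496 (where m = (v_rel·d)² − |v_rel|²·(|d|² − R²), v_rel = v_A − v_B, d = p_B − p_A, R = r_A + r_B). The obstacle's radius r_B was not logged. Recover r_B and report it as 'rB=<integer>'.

m = 3496
d = (16, 0);  v_rel = (7, 3),  |v_rel|² = 58
v_rel×d = (7)·(0) − (3)·(16) = -48
since m = R²·58 − (-48)²:  R² = (2304 + 3496) / 58 = 100
R = √100 = 10  ⇒  r_B = 10 − 6 = 4

rB=4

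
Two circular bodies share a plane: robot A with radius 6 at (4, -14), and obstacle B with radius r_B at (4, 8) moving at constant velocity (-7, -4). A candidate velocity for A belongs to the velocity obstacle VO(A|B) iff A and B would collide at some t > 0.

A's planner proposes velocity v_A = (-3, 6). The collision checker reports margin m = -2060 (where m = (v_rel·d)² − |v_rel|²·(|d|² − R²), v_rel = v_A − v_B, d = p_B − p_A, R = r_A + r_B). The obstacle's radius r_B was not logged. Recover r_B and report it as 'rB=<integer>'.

m = -2060
d = (0, 22);  v_rel = (4, 10),  |v_rel|² = 116
v_rel×d = (4)·(22) − (10)·(0) = 88
since m = R²·116 − 88²:  R² = (7744 + -2060) / 116 = 49
R = √49 = 7  ⇒  r_B = 7 − 6 = 1

rB=1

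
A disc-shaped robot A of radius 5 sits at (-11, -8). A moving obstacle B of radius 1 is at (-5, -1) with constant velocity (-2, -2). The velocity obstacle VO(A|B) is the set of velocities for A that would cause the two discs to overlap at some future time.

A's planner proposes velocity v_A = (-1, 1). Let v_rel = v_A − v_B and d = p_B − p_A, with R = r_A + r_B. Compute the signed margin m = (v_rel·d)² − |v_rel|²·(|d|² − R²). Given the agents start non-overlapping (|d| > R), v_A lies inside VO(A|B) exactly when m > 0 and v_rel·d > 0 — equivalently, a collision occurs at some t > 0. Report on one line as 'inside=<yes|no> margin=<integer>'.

d = (6, 7),  |d|² = 85;  R = 5+1 = 6,  c = 85−6² = 49
v_rel = (1, 3),  |v_rel|² = 10;  v_rel·d = (1)·(6) + (3)·(7) = 27
10·t² − 54·t + 49 = 0  ⇒  m = 27² − 10·49 = 239
m = 239 > 0,  v_rel·d = 27 > 0  ⇒  inside

inside=yes margin=239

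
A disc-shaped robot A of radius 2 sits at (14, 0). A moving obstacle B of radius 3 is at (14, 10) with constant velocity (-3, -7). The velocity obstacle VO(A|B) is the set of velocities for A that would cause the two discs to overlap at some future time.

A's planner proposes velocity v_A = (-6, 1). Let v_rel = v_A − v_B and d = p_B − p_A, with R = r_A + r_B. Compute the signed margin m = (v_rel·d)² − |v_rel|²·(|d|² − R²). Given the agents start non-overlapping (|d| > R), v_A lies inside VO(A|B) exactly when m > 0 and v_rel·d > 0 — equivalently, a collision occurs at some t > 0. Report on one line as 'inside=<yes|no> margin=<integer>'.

d = (0, 10),  |d|² = 100;  R = 2+3 = 5,  c = 100−5² = 75
v_rel = (-3, 8),  |v_rel|² = 73;  v_rel·d = (-3)·(0) + (8)·(10) = 80
73·t² − 160·t + 75 = 0  ⇒  m = 80² − 73·75 = 925
m = 925 > 0,  v_rel·d = 80 > 0  ⇒  inside

inside=yes margin=925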